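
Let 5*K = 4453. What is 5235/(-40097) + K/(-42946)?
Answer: -1302663491/8610028810 ≈ -0.15130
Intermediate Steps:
K = 4453/5 (K = (1/5)*4453 = 4453/5 ≈ 890.60)
5235/(-40097) + K/(-42946) = 5235/(-40097) + (4453/5)/(-42946) = 5235*(-1/40097) + (4453/5)*(-1/42946) = -5235/40097 - 4453/214730 = -1302663491/8610028810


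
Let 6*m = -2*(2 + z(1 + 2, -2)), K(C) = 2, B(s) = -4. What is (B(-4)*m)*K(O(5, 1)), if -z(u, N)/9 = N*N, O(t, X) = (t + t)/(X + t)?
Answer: -272/3 ≈ -90.667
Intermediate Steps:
O(t, X) = 2*t/(X + t) (O(t, X) = (2*t)/(X + t) = 2*t/(X + t))
z(u, N) = -9*N**2 (z(u, N) = -9*N*N = -9*N**2)
m = 34/3 (m = (-2*(2 - 9*(-2)**2))/6 = (-2*(2 - 9*4))/6 = (-2*(2 - 36))/6 = (-2*(-34))/6 = (1/6)*68 = 34/3 ≈ 11.333)
(B(-4)*m)*K(O(5, 1)) = -4*34/3*2 = -136/3*2 = -272/3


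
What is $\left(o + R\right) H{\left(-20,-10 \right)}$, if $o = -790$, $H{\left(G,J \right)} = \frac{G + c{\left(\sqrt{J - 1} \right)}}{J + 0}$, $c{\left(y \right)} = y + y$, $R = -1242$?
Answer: $-4064 + \frac{2032 i \sqrt{11}}{5} \approx -4064.0 + 1347.9 i$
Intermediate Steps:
$c{\left(y \right)} = 2 y$
$H{\left(G,J \right)} = \frac{G + 2 \sqrt{-1 + J}}{J}$ ($H{\left(G,J \right)} = \frac{G + 2 \sqrt{J - 1}}{J + 0} = \frac{G + 2 \sqrt{-1 + J}}{J}$)
$\left(o + R\right) H{\left(-20,-10 \right)} = \left(-790 - 1242\right) \frac{-20 + 2 \sqrt{-1 - 10}}{-10} = - 2032 \left(- \frac{-20 + 2 \sqrt{-11}}{10}\right) = - 2032 \left(- \frac{-20 + 2 i \sqrt{11}}{10}\right) = - 2032 \left(2 - \frac{i \sqrt{11}}{5}\right) = -4064 + \frac{2032 i \sqrt{11}}{5}$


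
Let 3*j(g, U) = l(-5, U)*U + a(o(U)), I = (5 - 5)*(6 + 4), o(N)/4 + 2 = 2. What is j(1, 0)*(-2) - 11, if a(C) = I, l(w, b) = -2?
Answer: -11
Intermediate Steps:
o(N) = 0 (o(N) = -8 + 4*2 = -8 + 8 = 0)
I = 0 (I = 0*10 = 0)
a(C) = 0
j(g, U) = -2*U/3 (j(g, U) = (-2*U + 0)/3 = (-2*U)/3 = -2*U/3)
j(1, 0)*(-2) - 11 = -2/3*0*(-2) - 11 = 0*(-2) - 11 = 0 - 11 = -11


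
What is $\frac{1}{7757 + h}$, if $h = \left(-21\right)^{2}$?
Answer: $\frac{1}{8198} \approx 0.00012198$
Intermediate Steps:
$h = 441$
$\frac{1}{7757 + h} = \frac{1}{7757 + 441} = \frac{1}{8198}$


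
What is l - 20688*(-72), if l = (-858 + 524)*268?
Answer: 1400024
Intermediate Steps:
l = -89512 (l = -334*268 = -89512)
l - 20688*(-72) = -89512 - 20688*(-72) = -89512 - 1*(-1489536) = -89512 + 1489536 = 1400024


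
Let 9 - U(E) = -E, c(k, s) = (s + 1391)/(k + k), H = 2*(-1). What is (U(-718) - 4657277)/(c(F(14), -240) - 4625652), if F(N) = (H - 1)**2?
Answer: 83843748/83260585 ≈ 1.0070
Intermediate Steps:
H = -2
F(N) = 9 (F(N) = (-2 - 1)**2 = (-3)**2 = 9)
c(k, s) = (1391 + s)/(2*k) (c(k, s) = (1391 + s)/((2*k)) = (1391 + s)*(1/(2*k)) = (1391 + s)/(2*k))
U(E) = 9 + E (U(E) = 9 - (-1)*E = 9 + E)
(U(-718) - 4657277)/(c(F(14), -240) - 4625652) = ((9 - 718) - 4657277)/((1/2)*(1391 - 240)/9 - 4625652) = (-709 - 4657277)/((1/2)*(1/9)*1151 - 4625652) = -4657986/(1151/18 - 4625652) = -4657986/(-83260585/18) = -4657986*(-18/83260585) = 83843748/83260585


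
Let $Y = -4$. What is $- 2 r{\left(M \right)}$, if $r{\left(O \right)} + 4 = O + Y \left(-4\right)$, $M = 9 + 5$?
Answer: $-52$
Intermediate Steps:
$M = 14$
$r{\left(O \right)} = 12 + O$ ($r{\left(O \right)} = -4 + \left(O - -16\right) = -4 + \left(O + 16\right) = -4 + \left(16 + O\right) = 12 + O$)
$- 2 r{\left(M \right)} = - 2 \left(12 + 14\right) = \left(-2\right) 26 = -52$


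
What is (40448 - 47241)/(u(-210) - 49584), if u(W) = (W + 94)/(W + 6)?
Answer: 346443/2528755 ≈ 0.13700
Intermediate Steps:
u(W) = (94 + W)/(6 + W)
(40448 - 47241)/(u(-210) - 49584) = (40448 - 47241)/((94 - 210)/(6 - 210) - 49584) = -6793/(-116/(-204) - 49584) = -6793/(-1/204*(-116) - 49584) = -6793/(29/51 - 49584) = -6793/(-2528755/51) = -6793*(-51/2528755) = 346443/2528755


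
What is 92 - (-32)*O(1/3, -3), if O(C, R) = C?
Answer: 308/3 ≈ 102.67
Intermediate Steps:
92 - (-32)*O(1/3, -3) = 92 - (-32)/3 = 92 - 1*(-32/3) = 92 + 32/3 = 308/3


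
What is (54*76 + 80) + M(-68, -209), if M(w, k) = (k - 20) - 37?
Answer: 3918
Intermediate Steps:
M(w, k) = -57 + k (M(w, k) = (-20 + k) - 37 = -57 + k)
(54*76 + 80) + M(-68, -209) = (54*76 + 80) + (-57 - 209) = (4104 + 80) - 266 = 4184 - 266 = 3918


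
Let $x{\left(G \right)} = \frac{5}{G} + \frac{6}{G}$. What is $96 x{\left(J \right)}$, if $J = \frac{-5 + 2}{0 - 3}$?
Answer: $1056$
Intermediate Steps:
$J = 1$ ($J = - \frac{3}{-3} = \left(-3\right) \left(- \frac{1}{3}\right) = 1$)
$x{\left(G \right)} = \frac{11}{G}$
$96 x{\left(J \right)} = 96 \cdot \frac{11}{1} = 96 \cdot 11 \cdot 1 = 96 \cdot 11 = 1056$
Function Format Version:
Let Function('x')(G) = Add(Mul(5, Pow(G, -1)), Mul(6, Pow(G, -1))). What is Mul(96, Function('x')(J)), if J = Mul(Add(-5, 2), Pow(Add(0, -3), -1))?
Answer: 1056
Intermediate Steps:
J = 1 (J = Mul(-3, Pow(-3, -1)) = Mul(-3, Rational(-1, 3)) = 1)
Function('x')(G) = Mul(11, Pow(G, -1))
Mul(96, Function('x')(J)) = Mul(96, Mul(11, Pow(1, -1))) = Mul(96, Mul(11, 1)) = Mul(96, 11) = 1056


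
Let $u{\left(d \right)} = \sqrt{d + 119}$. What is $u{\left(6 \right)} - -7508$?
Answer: $7508 + 5 \sqrt{5} \approx 7519.2$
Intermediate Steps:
$u{\left(d \right)} = \sqrt{119 + d}$
$u{\left(6 \right)} - -7508 = \sqrt{119 + 6} - -7508 = \sqrt{125} + 7508 = 5 \sqrt{5} + 7508 = 7508 + 5 \sqrt{5}$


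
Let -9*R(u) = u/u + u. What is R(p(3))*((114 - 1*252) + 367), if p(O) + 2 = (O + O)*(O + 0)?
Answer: -3893/9 ≈ -432.56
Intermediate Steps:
p(O) = -2 + 2*O**2 (p(O) = -2 + (O + O)*(O + 0) = -2 + (2*O)*O = -2 + 2*O**2)
R(u) = -1/9 - u/9 (R(u) = -(u/u + u)/9 = -(1 + u)/9 = -1/9 - u/9)
R(p(3))*((114 - 1*252) + 367) = (-1/9 - (-2 + 2*3**2)/9)*((114 - 1*252) + 367) = (-1/9 - (-2 + 2*9)/9)*((114 - 252) + 367) = (-1/9 - (-2 + 18)/9)*(-138 + 367) = (-1/9 - 1/9*16)*229 = (-1/9 - 16/9)*229 = -17/9*229 = -3893/9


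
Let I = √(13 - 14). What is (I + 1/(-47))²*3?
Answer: -6624/2209 - 6*I/47 ≈ -2.9986 - 0.12766*I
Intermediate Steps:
I
(I + 1/(-47))²*3 = (I - 1/47)²*3 = (-1/47 + I)²*3 = 3*(-1/47 + I)²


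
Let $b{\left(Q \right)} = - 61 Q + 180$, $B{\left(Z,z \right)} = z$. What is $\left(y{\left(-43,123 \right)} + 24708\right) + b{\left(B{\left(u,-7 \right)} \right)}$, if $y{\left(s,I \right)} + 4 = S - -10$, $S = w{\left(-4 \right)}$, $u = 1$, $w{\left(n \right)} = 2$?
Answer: $25323$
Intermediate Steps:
$S = 2$
$y{\left(s,I \right)} = 8$ ($y{\left(s,I \right)} = -4 + \left(2 - -10\right) = -4 + \left(2 + 10\right) = -4 + 12 = 8$)
$b{\left(Q \right)} = 180 - 61 Q$
$\left(y{\left(-43,123 \right)} + 24708\right) + b{\left(B{\left(u,-7 \right)} \right)} = \left(8 + 24708\right) + \left(180 - -427\right) = 24716 + \left(180 + 427\right) = 24716 + 607 = 25323$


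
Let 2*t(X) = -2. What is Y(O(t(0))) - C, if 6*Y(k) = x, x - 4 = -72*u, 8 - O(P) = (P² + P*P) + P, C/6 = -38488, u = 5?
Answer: 692606/3 ≈ 2.3087e+5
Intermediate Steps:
t(X) = -1 (t(X) = (½)*(-2) = -1)
C = -230928 (C = 6*(-38488) = -230928)
O(P) = 8 - P - 2*P² (O(P) = 8 - ((P² + P*P) + P) = 8 - ((P² + P²) + P) = 8 - (2*P² + P) = 8 - (P + 2*P²) = 8 + (-P - 2*P²) = 8 - P - 2*P²)
x = -356 (x = 4 - 72*5 = 4 - 360 = -356)
Y(k) = -178/3 (Y(k) = (⅙)*(-356) = -178/3)
Y(O(t(0))) - C = -178/3 - 1*(-230928) = -178/3 + 230928 = 692606/3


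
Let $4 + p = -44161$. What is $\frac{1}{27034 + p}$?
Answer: $- \frac{1}{17131} \approx -5.8374 \cdot 10^{-5}$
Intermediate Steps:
$p = -44165$ ($p = -4 - 44161 = -44165$)
$\frac{1}{27034 + p} = \frac{1}{27034 - 44165} = \frac{1}{-17131} = - \frac{1}{17131}$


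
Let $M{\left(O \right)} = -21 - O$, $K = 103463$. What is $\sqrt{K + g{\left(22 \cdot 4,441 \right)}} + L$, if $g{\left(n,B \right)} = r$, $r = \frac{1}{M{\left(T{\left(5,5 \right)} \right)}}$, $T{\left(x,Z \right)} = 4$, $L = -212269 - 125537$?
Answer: $-337806 + \frac{\sqrt{2586574}}{5} \approx -3.3748 \cdot 10^{5}$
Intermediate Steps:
$L = -337806$
$r = - \frac{1}{25}$ ($r = \frac{1}{-21 - 4} = \frac{1}{-25} = - \frac{1}{25} \approx -0.04$)
$g{\left(n,B \right)} = - \frac{1}{25}$
$\sqrt{K + g{\left(22 \cdot 4,441 \right)}} + L = \sqrt{103463 - \frac{1}{25}} - 337806 = \sqrt{\frac{2586574}{25}} - 337806 = \frac{\sqrt{2586574}}{5} - 337806 = -337806 + \frac{\sqrt{2586574}}{5}$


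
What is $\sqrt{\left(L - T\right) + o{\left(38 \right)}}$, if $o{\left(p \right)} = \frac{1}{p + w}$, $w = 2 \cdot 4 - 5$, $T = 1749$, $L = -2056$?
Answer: $\frac{2 i \sqrt{1599041}}{41} \approx 61.685 i$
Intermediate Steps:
$w = 3$ ($w = 8 - 5 = 3$)
$o{\left(p \right)} = \frac{1}{3 + p}$ ($o{\left(p \right)} = \frac{1}{p + 3} = \frac{1}{3 + p}$)
$\sqrt{\left(L - T\right) + o{\left(38 \right)}} = \sqrt{\left(-2056 - 1749\right) + \frac{1}{3 + 38}} = \sqrt{\left(-2056 - 1749\right) + \frac{1}{41}} = \sqrt{-3805 + \frac{1}{41}} = \sqrt{- \frac{156004}{41}} = \frac{2 i \sqrt{1599041}}{41}$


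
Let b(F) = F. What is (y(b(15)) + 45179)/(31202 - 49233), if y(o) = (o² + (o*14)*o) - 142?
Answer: -196/73 ≈ -2.6849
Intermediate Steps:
y(o) = -142 + 15*o² (y(o) = (o² + (14*o)*o) - 142 = (o² + 14*o²) - 142 = 15*o² - 142 = -142 + 15*o²)
(y(b(15)) + 45179)/(31202 - 49233) = ((-142 + 15*15²) + 45179)/(31202 - 49233) = ((-142 + 15*225) + 45179)/(-18031) = ((-142 + 3375) + 45179)*(-1/18031) = (3233 + 45179)*(-1/18031) = 48412*(-1/18031) = -196/73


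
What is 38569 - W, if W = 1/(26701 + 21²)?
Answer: 1046839797/27142 ≈ 38569.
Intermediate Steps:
W = 1/27142 (W = 1/(26701 + 441) = 1/27142 ≈ 3.6843e-5)
38569 - W = 38569 - 1*1/27142 = 38569 - 1/27142 = 1046839797/27142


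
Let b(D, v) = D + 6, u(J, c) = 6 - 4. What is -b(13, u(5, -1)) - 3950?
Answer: -3969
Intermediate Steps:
u(J, c) = 2
b(D, v) = 6 + D
-b(13, u(5, -1)) - 3950 = -(6 + 13) - 3950 = -1*19 - 3950 = -19 - 3950 = -3969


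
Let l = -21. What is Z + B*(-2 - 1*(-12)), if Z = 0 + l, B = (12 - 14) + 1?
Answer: -31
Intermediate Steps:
B = -1 (B = -2 + 1 = -1)
Z = -21 (Z = 0 - 21 = -21)
Z + B*(-2 - 1*(-12)) = -21 - (-2 - 1*(-12)) = -21 - (-2 + 12) = -21 - 1*10 = -21 - 10 = -31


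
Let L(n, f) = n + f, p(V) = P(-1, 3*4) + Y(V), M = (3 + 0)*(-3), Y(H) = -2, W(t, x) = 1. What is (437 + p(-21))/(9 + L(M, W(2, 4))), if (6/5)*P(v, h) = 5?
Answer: 2635/6 ≈ 439.17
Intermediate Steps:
P(v, h) = 25/6 (P(v, h) = (⅚)*5 = 25/6)
M = -9 (M = 3*(-3) = -9)
p(V) = 13/6 (p(V) = 25/6 - 2 = 13/6)
L(n, f) = f + n
(437 + p(-21))/(9 + L(M, W(2, 4))) = (437 + 13/6)/(9 + (1 - 9)) = 2635/(6*(9 - 8)) = (2635/6)/1 = (2635/6)*1 = 2635/6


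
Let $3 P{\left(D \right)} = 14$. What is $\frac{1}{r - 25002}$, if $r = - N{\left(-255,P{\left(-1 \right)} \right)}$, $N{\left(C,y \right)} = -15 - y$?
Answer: $- \frac{3}{74947} \approx -4.0028 \cdot 10^{-5}$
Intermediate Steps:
$P{\left(D \right)} = \frac{14}{3}$ ($P{\left(D \right)} = \frac{1}{3} \cdot 14 = \frac{14}{3}$)
$r = \frac{59}{3}$ ($r = - (-15 - \frac{14}{3}) = \left(-1\right) \left(- \frac{59}{3}\right) = \frac{59}{3} \approx 19.667$)
$\frac{1}{r - 25002} = \frac{1}{\frac{59}{3} - 25002} = \frac{1}{- \frac{74947}{3}} = - \frac{3}{74947}$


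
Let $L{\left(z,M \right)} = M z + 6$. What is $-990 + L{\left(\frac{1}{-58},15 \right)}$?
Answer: $- \frac{57087}{58} \approx -984.26$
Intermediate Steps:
$L{\left(z,M \right)} = 6 + M z$
$-990 + L{\left(\frac{1}{-58},15 \right)} = -990 + \left(6 + \frac{15}{-58}\right) = -990 + \left(6 + 15 \left(- \frac{1}{58}\right)\right) = -990 + \left(6 - \frac{15}{58}\right) = -990 + \frac{333}{58} = - \frac{57087}{58}$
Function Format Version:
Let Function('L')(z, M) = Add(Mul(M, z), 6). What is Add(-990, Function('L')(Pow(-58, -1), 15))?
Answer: Rational(-57087, 58) ≈ -984.26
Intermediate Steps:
Function('L')(z, M) = Add(6, Mul(M, z))
Add(-990, Function('L')(Pow(-58, -1), 15)) = Add(-990, Add(6, Mul(15, Pow(-58, -1)))) = Add(-990, Add(6, Mul(15, Rational(-1, 58)))) = Add(-990, Add(6, Rational(-15, 58))) = Add(-990, Rational(333, 58)) = Rational(-57087, 58)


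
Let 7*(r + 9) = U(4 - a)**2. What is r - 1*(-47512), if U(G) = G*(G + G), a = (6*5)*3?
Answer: 219135785/7 ≈ 3.1305e+7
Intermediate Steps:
a = 90 (a = 30*3 = 90)
U(G) = 2*G**2 (U(G) = G*(2*G) = 2*G**2)
r = 218803201/7 (r = -9 + (2*(4 - 1*90)**2)**2/7 = -9 + (2*(4 - 90)**2)**2/7 = -9 + (2*(-86)**2)**2/7 = -9 + (2*7396)**2/7 = -9 + (1/7)*14792**2 = -9 + (1/7)*218803264 = -9 + 218803264/7 = 218803201/7 ≈ 3.1258e+7)
r - 1*(-47512) = 218803201/7 - 1*(-47512) = 218803201/7 + 47512 = 219135785/7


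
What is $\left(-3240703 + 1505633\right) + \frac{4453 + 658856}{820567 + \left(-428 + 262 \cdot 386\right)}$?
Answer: $- \frac{1598469010661}{921271} \approx -1.7351 \cdot 10^{6}$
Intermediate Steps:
$\left(-3240703 + 1505633\right) + \frac{4453 + 658856}{820567 + \left(-428 + 262 \cdot 386\right)} = -1735070 + \frac{663309}{820567 + \left(-428 + 101132\right)} = -1735070 + \frac{663309}{820567 + 100704} = -1735070 + \frac{663309}{921271} = - \frac{1598469010661}{921271}$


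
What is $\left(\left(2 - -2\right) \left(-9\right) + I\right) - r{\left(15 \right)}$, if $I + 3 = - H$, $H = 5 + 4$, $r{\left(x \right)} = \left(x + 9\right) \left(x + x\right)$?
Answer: $-768$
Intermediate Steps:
$r{\left(x \right)} = 2 x \left(9 + x\right)$ ($r{\left(x \right)} = \left(9 + x\right) 2 x = 2 x \left(9 + x\right)$)
$H = 9$
$I = -12$ ($I = -3 - 9 = -12$)
$\left(\left(2 - -2\right) \left(-9\right) + I\right) - r{\left(15 \right)} = \left(\left(2 - -2\right) \left(-9\right) - 12\right) - 2 \cdot 15 \left(9 + 15\right) = \left(\left(2 + 2\right) \left(-9\right) - 12\right) - 2 \cdot 15 \cdot 24 = \left(4 \left(-9\right) - 12\right) - 720 = \left(-36 - 12\right) - 720 = -48 - 720 = -768$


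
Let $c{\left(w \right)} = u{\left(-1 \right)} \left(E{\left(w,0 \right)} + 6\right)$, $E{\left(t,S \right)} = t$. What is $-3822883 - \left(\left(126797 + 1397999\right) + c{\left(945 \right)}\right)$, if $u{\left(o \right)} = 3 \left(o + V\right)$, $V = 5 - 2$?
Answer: $-5353385$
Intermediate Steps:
$V = 3$ ($V = 5 - 2 = 3$)
$u{\left(o \right)} = 9 + 3 o$ ($u{\left(o \right)} = 3 \left(o + 3\right) = 3 \left(3 + o\right) = 9 + 3 o$)
$c{\left(w \right)} = 36 + 6 w$ ($c{\left(w \right)} = \left(9 + 3 \left(-1\right)\right) \left(w + 6\right) = \left(9 - 3\right) \left(6 + w\right) = 6 \left(6 + w\right) = 36 + 6 w$)
$-3822883 - \left(\left(126797 + 1397999\right) + c{\left(945 \right)}\right) = -3822883 - \left(\left(126797 + 1397999\right) + \left(36 + 6 \cdot 945\right)\right) = -3822883 - \left(1524796 + \left(36 + 5670\right)\right) = -3822883 - \left(1524796 + 5706\right) = -3822883 - 1530502 = -5353385$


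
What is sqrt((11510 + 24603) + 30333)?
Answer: sqrt(66446) ≈ 257.77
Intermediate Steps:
sqrt((11510 + 24603) + 30333) = sqrt(36113 + 30333) = sqrt(66446)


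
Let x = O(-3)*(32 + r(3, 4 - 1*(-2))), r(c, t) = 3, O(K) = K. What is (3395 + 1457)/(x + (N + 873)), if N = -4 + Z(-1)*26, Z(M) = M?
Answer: 2426/369 ≈ 6.5745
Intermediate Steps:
x = -105 (x = -3*(32 + 3) = -3*35 = -105)
N = -30 (N = -4 - 1*26 = -4 - 26 = -30)
(3395 + 1457)/(x + (N + 873)) = (3395 + 1457)/(-105 + (-30 + 873)) = 4852/(-105 + 843) = 4852/738 = 4852*(1/738) = 2426/369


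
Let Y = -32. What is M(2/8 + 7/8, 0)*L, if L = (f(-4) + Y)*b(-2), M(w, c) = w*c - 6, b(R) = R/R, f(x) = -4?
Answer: 216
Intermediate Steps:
b(R) = 1
M(w, c) = -6 + c*w (M(w, c) = c*w - 6 = -6 + c*w)
L = -36 (L = (-4 - 32)*1 = -36*1 = -36)
M(2/8 + 7/8, 0)*L = (-6 + 0*(2/8 + 7/8))*(-36) = (-6 + 0*(2*(1/8) + 7*(1/8)))*(-36) = (-6 + 0*(1/4 + 7/8))*(-36) = (-6 + 0*(9/8))*(-36) = (-6 + 0)*(-36) = -6*(-36) = 216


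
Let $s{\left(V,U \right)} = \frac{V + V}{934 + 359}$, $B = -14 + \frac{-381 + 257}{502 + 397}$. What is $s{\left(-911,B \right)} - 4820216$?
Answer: $- \frac{6232541110}{1293} \approx -4.8202 \cdot 10^{6}$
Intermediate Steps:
$B = - \frac{410}{29}$ ($B = -14 - \frac{124}{899} = -14 - \frac{4}{29} = - \frac{410}{29} \approx -14.138$)
$s{\left(V,U \right)} = \frac{2 V}{1293}$
$s{\left(-911,B \right)} - 4820216 = \frac{2}{1293} \left(-911\right) - 4820216 = - \frac{1822}{1293} - 4820216 = - \frac{6232541110}{1293}$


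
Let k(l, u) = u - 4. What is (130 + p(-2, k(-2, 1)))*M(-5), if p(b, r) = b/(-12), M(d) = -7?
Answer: -5467/6 ≈ -911.17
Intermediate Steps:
k(l, u) = -4 + u
p(b, r) = -b/12 (p(b, r) = b*(-1/12) = -b/12)
(130 + p(-2, k(-2, 1)))*M(-5) = (130 - 1/12*(-2))*(-7) = (130 + ⅙)*(-7) = (781/6)*(-7) = -5467/6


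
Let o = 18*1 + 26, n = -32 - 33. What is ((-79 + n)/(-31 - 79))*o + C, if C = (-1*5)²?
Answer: 413/5 ≈ 82.600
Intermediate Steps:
n = -65
C = 25 (C = (-5)² = 25)
o = 44 (o = 18 + 26 = 44)
((-79 + n)/(-31 - 79))*o + C = ((-79 - 65)/(-31 - 79))*44 + 25 = -144/(-110)*44 + 25 = -144*(-1/110)*44 + 25 = (72/55)*44 + 25 = 288/5 + 25 = 413/5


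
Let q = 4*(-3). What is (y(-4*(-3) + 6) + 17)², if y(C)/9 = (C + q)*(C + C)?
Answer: 3845521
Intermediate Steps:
q = -12
y(C) = 18*C*(-12 + C) (y(C) = 9*((C - 12)*(C + C)) = 9*((-12 + C)*(2*C)) = 9*(2*C*(-12 + C)) = 18*C*(-12 + C))
(y(-4*(-3) + 6) + 17)² = (18*(-4*(-3) + 6)*(-12 + (-4*(-3) + 6)) + 17)² = (18*(12 + 6)*(-12 + (12 + 6)) + 17)² = (18*18*(-12 + 18) + 17)² = (18*18*6 + 17)² = (1944 + 17)² = 1961² = 3845521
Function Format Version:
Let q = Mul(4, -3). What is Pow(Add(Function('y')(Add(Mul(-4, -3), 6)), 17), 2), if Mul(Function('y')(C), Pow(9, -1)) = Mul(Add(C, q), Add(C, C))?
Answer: 3845521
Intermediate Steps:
q = -12
Function('y')(C) = Mul(18, C, Add(-12, C)) (Function('y')(C) = Mul(9, Mul(Add(C, -12), Add(C, C))) = Mul(9, Mul(Add(-12, C), Mul(2, C))) = Mul(9, Mul(2, C, Add(-12, C))) = Mul(18, C, Add(-12, C)))
Pow(Add(Function('y')(Add(Mul(-4, -3), 6)), 17), 2) = Pow(Add(Mul(18, Add(Mul(-4, -3), 6), Add(-12, Add(Mul(-4, -3), 6))), 17), 2) = Pow(Add(Mul(18, Add(12, 6), Add(-12, Add(12, 6))), 17), 2) = Pow(Add(Mul(18, 18, Add(-12, 18)), 17), 2) = Pow(Add(Mul(18, 18, 6), 17), 2) = Pow(Add(1944, 17), 2) = Pow(1961, 2) = 3845521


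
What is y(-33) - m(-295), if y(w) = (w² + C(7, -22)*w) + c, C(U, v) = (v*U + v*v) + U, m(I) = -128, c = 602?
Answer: -9302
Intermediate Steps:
C(U, v) = U + v² + U*v (C(U, v) = (U*v + v²) + U = (v² + U*v) + U = U + v² + U*v)
y(w) = 602 + w² + 337*w (y(w) = (w² + (7 + (-22)² + 7*(-22))*w) + 602 = (w² + (7 + 484 - 154)*w) + 602 = (w² + 337*w) + 602 = 602 + w² + 337*w)
y(-33) - m(-295) = (602 + (-33)² + 337*(-33)) - 1*(-128) = (602 + 1089 - 11121) + 128 = -9430 + 128 = -9302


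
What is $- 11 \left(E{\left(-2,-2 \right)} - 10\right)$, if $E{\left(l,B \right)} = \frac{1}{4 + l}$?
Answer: $\frac{209}{2} \approx 104.5$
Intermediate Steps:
$- 11 \left(E{\left(-2,-2 \right)} - 10\right) = - 11 \left(\frac{1}{4 - 2} - 10\right) = - 11 \left(\frac{1}{2} - 10\right) = \left(-11\right) \left(- \frac{19}{2}\right) = \frac{209}{2}$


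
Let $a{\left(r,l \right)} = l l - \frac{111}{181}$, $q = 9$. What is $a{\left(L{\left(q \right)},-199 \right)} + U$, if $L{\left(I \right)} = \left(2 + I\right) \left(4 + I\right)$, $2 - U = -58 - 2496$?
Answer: $\frac{7630306}{181} \approx 42156.0$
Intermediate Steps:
$U = 2556$ ($U = 2 - \left(-58 - 2496\right) = 2 - -2554 = 2 + 2554 = 2556$)
$a{\left(r,l \right)} = - \frac{111}{181} + l^{2}$ ($a{\left(r,l \right)} = l^{2} - \frac{111}{181} = - \frac{111}{181} + l^{2}$)
$a{\left(L{\left(q \right)},-199 \right)} + U = \left(- \frac{111}{181} + \left(-199\right)^{2}\right) + 2556 = \left(- \frac{111}{181} + 39601\right) + 2556 = \frac{7167670}{181} + 2556 = \frac{7630306}{181}$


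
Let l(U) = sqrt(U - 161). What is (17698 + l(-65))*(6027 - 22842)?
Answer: -297591870 - 16815*I*sqrt(226) ≈ -2.9759e+8 - 2.5279e+5*I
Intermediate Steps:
l(U) = sqrt(-161 + U)
(17698 + l(-65))*(6027 - 22842) = (17698 + sqrt(-161 - 65))*(6027 - 22842) = (17698 + sqrt(-226))*(-16815) = (17698 + I*sqrt(226))*(-16815) = -297591870 - 16815*I*sqrt(226)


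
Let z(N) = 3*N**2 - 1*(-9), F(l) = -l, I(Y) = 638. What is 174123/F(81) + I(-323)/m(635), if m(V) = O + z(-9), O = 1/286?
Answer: -464251373/216219 ≈ -2147.1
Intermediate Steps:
z(N) = 9 + 3*N**2 (z(N) = 3*N**2 + 9 = 9 + 3*N**2)
O = 1/286 ≈ 0.0034965
m(V) = 72073/286 (m(V) = 1/286 + (9 + 3*(-9)**2) = 1/286 + (9 + 3*81) = 1/286 + (9 + 243) = 1/286 + 252 = 72073/286)
174123/F(81) + I(-323)/m(635) = 174123/((-1*81)) + 638/(72073/286) = 174123/(-81) + 638*(286/72073) = 174123*(-1/81) + 182468/72073 = -6449/3 + 182468/72073 = -464251373/216219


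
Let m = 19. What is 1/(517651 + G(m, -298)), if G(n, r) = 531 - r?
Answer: 1/518480 ≈ 1.9287e-6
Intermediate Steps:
1/(517651 + G(m, -298)) = 1/(517651 + (531 - 1*(-298))) = 1/(517651 + (531 + 298)) = 1/(517651 + 829) = 1/518480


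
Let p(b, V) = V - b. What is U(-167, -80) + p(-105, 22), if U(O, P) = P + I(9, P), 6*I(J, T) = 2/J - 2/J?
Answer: 47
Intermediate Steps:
I(J, T) = 0 (I(J, T) = (2/J - 2/J)/6 = (⅙)*0 = 0)
U(O, P) = P (U(O, P) = P + 0 = P)
U(-167, -80) + p(-105, 22) = -80 + (22 - 1*(-105)) = -80 + (22 + 105) = -80 + 127 = 47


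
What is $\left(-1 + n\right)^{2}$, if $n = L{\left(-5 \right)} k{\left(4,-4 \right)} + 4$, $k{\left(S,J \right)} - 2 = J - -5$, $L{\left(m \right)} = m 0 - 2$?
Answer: $9$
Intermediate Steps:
$L{\left(m \right)} = -2$ ($L{\left(m \right)} = 0 - 2 = -2$)
$k{\left(S,J \right)} = 7 + J$ ($k{\left(S,J \right)} = 2 + \left(J - -5\right) = 2 + \left(J + 5\right) = 2 + \left(5 + J\right) = 7 + J$)
$n = -2$ ($n = - 2 \left(7 - 4\right) + 4 = \left(-2\right) 3 + 4 = -6 + 4 = -2$)
$\left(-1 + n\right)^{2} = \left(-1 - 2\right)^{2} = \left(-3\right)^{2} = 9$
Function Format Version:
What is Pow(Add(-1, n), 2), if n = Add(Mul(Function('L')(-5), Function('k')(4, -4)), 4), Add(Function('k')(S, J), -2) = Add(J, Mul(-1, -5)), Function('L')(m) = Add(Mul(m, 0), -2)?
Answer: 9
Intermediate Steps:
Function('L')(m) = -2 (Function('L')(m) = Add(0, -2) = -2)
Function('k')(S, J) = Add(7, J) (Function('k')(S, J) = Add(2, Add(J, Mul(-1, -5))) = Add(2, Add(J, 5)) = Add(2, Add(5, J)) = Add(7, J))
n = -2 (n = Add(Mul(-2, Add(7, -4)), 4) = Add(Mul(-2, 3), 4) = Add(-6, 4) = -2)
Pow(Add(-1, n), 2) = Pow(Add(-1, -2), 2) = Pow(-3, 2) = 9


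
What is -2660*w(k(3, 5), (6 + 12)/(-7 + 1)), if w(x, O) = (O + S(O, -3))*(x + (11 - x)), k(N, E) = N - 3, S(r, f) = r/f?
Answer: 58520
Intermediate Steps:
k(N, E) = -3 + N
w(x, O) = 22*O/3 (w(x, O) = (O + O/(-3))*(x + (11 - x)) = (O + O*(-⅓))*11 = (O - O/3)*11 = (2*O/3)*11 = 22*O/3)
-2660*w(k(3, 5), (6 + 12)/(-7 + 1)) = -58520*(6 + 12)/(-7 + 1)/3 = -58520*18/(-6)/3 = -58520*18*(-⅙)/3 = -58520*(-3)/3 = -2660*(-22) = 58520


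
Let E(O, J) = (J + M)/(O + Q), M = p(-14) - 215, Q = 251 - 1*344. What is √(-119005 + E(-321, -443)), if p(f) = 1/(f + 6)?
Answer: I*√1007244865/92 ≈ 344.97*I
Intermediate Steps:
Q = -93 (Q = 251 - 344 = -93)
p(f) = 1/(6 + f)
M = -1721/8 (M = 1/(6 - 14) - 215 = 1/(-8) - 215 = -⅛ - 215 = -1721/8 ≈ -215.13)
E(O, J) = (-1721/8 + J)/(-93 + O) (E(O, J) = (J - 1721/8)/(O - 93) = (-1721/8 + J)/(-93 + O))
√(-119005 + E(-321, -443)) = √(-119005 + (-1721/8 - 443)/(-93 - 321)) = √(-119005 - 5265/8/(-414)) = √(-119005 - 1/414*(-5265/8)) = √(-119005 + 585/368) = √(-43793255/368) = I*√1007244865/92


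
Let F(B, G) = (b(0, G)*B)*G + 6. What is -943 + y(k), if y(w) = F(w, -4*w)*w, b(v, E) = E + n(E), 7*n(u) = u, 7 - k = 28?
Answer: 3555155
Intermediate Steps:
k = -21 (k = 7 - 1*28 = 7 - 28 = -21)
n(u) = u/7
b(v, E) = 8*E/7 (b(v, E) = E + E/7 = 8*E/7)
F(B, G) = 6 + 8*B*G²/7 (F(B, G) = ((8*G/7)*B)*G + 6 = (8*B*G/7)*G + 6 = 8*B*G²/7 + 6 = 6 + 8*B*G²/7)
y(w) = w*(6 + 128*w³/7) (y(w) = (6 + 8*w*(-4*w)²/7)*w = (6 + 8*w*(16*w²)/7)*w = (6 + 128*w³/7)*w = w*(6 + 128*w³/7))
-943 + y(k) = -943 + (6*(-21) + (128/7)*(-21)⁴) = -943 + (-126 + (128/7)*194481) = -943 + (-126 + 3556224) = -943 + 3556098 = 3555155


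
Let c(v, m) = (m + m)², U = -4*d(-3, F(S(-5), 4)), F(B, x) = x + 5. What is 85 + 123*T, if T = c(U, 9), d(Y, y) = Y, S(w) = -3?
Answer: 39937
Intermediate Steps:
F(B, x) = 5 + x
U = 12 (U = -4*(-3) = 12)
c(v, m) = 4*m² (c(v, m) = (2*m)² = 4*m²)
T = 324 (T = 4*9² = 4*81 = 324)
85 + 123*T = 85 + 123*324 = 85 + 39852 = 39937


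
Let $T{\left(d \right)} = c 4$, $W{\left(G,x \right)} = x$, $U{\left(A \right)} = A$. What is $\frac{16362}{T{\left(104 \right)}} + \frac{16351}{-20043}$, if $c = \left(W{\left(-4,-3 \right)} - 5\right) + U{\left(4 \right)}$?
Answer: $- \frac{164102591}{160344} \approx -1023.4$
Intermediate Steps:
$c = -4$ ($c = \left(-3 - 5\right) + 4 = -8 + 4 = -4$)
$T{\left(d \right)} = -16$ ($T{\left(d \right)} = \left(-4\right) 4 = -16$)
$\frac{16362}{T{\left(104 \right)}} + \frac{16351}{-20043} = \frac{16362}{-16} + \frac{16351}{-20043} = 16362 \left(- \frac{1}{16}\right) + 16351 \left(- \frac{1}{20043}\right) = - \frac{8181}{8} - \frac{16351}{20043} = - \frac{164102591}{160344}$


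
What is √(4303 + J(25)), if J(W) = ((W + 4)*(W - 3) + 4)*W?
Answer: √20353 ≈ 142.66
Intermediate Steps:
J(W) = W*(4 + (-3 + W)*(4 + W)) (J(W) = ((4 + W)*(-3 + W) + 4)*W = ((-3 + W)*(4 + W) + 4)*W = (4 + (-3 + W)*(4 + W))*W = W*(4 + (-3 + W)*(4 + W)))
√(4303 + J(25)) = √(4303 + 25*(-8 + 25 + 25²)) = √(4303 + 25*(-8 + 25 + 625)) = √(4303 + 25*642) = √(4303 + 16050) = √20353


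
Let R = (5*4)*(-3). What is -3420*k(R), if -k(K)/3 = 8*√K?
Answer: 164160*I*√15 ≈ 6.3579e+5*I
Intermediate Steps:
R = -60 (R = 20*(-3) = -60)
k(K) = -24*√K
-3420*k(R) = -(-82080)*√(-60) = -(-82080)*2*I*√15 = -(-164160)*I*√15 = 164160*I*√15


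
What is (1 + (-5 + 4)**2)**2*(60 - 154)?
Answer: -376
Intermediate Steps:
(1 + (-5 + 4)**2)**2*(60 - 154) = (1 + (-1)**2)**2*(-94) = (1 + 1)**2*(-94) = 2**2*(-94) = 4*(-94) = -376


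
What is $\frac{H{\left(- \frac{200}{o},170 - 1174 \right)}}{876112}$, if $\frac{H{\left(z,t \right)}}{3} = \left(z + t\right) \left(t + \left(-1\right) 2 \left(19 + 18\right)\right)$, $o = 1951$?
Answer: $\frac{791927367}{213661814} \approx 3.7065$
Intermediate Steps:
$H{\left(z,t \right)} = 3 \left(-74 + t\right) \left(t + z\right)$ ($H{\left(z,t \right)} = 3 \left(z + t\right) \left(t + \left(-1\right) 2 \left(19 + 18\right)\right) = 3 \left(t + z\right) \left(t - 74\right) = 3 \left(t + z\right) \left(-74 + t\right) = 3 \left(-74 + t\right) \left(t + z\right)$)
$\frac{H{\left(- \frac{200}{o},170 - 1174 \right)}}{876112} = \frac{- 222 \left(170 - 1174\right) - 222 \left(- \frac{200}{1951}\right) + 3 \left(170 - 1174\right)^{2} + 3 \left(170 - 1174\right) \left(- \frac{200}{1951}\right)}{876112} = \left(- 222 \left(170 - 1174\right) - 222 \left(\left(-200\right) \frac{1}{1951}\right) + 3 \left(170 - 1174\right)^{2} + 3 \left(170 - 1174\right) \left(\left(-200\right) \frac{1}{1951}\right)\right) \frac{1}{876112} = \left(\left(-222\right) \left(-1004\right) - - \frac{44400}{1951} + 3 \left(-1004\right)^{2} + 3 \left(-1004\right) \left(- \frac{200}{1951}\right)\right) \frac{1}{876112} = \left(222888 + \frac{44400}{1951} + 3 \cdot 1008016 + \frac{602400}{1951}\right) \frac{1}{876112} = \left(222888 + \frac{44400}{1951} + 3024048 + \frac{602400}{1951}\right) \frac{1}{876112} = \frac{6335418936}{1951} \cdot \frac{1}{876112} = \frac{791927367}{213661814}$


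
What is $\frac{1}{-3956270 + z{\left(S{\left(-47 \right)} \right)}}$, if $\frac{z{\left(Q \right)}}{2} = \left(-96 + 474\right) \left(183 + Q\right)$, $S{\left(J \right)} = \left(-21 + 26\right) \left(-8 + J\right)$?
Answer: $- \frac{1}{4025822} \approx -2.484 \cdot 10^{-7}$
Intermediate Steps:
$S{\left(J \right)} = -40 + 5 J$ ($S{\left(J \right)} = 5 \left(-8 + J\right) = -40 + 5 J$)
$z{\left(Q \right)} = 138348 + 756 Q$ ($z{\left(Q \right)} = 2 \left(-96 + 474\right) \left(183 + Q\right) = 2 \cdot 378 \left(183 + Q\right) = 2 \left(69174 + 378 Q\right) = 138348 + 756 Q$)
$\frac{1}{-3956270 + z{\left(S{\left(-47 \right)} \right)}} = \frac{1}{-3956270 + \left(138348 + 756 \left(-40 + 5 \left(-47\right)\right)\right)} = \frac{1}{-3956270 + \left(138348 + 756 \left(-40 - 235\right)\right)} = \frac{1}{-3956270 + \left(138348 + 756 \left(-275\right)\right)} = \frac{1}{-3956270 + \left(138348 - 207900\right)} = \frac{1}{-3956270 - 69552} = \frac{1}{-4025822} = - \frac{1}{4025822}$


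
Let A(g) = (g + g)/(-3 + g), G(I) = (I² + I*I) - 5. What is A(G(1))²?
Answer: 1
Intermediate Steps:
G(I) = -5 + 2*I² (G(I) = (I² + I²) - 5 = 2*I² - 5 = -5 + 2*I²)
A(g) = 2*g/(-3 + g) (A(g) = (2*g)/(-3 + g) = 2*g/(-3 + g))
A(G(1))² = (2*(-5 + 2*1²)/(-3 + (-5 + 2*1²)))² = (2*(-5 + 2*1)/(-3 + (-5 + 2*1)))² = (2*(-5 + 2)/(-3 + (-5 + 2)))² = (2*(-3)/(-3 - 3))² = (2*(-3)/(-6))² = (2*(-3)*(-⅙))² = 1² = 1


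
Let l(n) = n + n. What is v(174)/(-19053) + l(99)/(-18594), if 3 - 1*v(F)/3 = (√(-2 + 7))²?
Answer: -67795/6560583 ≈ -0.010334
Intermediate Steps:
l(n) = 2*n
v(F) = -6 (v(F) = 9 - 3*(√(-2 + 7))² = 9 - 3*(√5)² = 9 - 3*5 = 9 - 15 = -6)
v(174)/(-19053) + l(99)/(-18594) = -6/(-19053) + (2*99)/(-18594) = -6*(-1/19053) + 198*(-1/18594) = 2/6351 - 11/1033 = -67795/6560583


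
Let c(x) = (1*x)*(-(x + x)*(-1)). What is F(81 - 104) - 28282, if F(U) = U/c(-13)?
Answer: -9559339/338 ≈ -28282.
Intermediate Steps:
c(x) = 2*x**2 (c(x) = x*(-2*x*(-1)) = x*(2*x) = 2*x**2)
F(U) = U/338 (F(U) = U/((2*(-13)**2)) = U/((2*169)) = U/338)
F(81 - 104) - 28282 = (81 - 104)/338 - 28282 = (1/338)*(-23) - 28282 = -23/338 - 28282 = -9559339/338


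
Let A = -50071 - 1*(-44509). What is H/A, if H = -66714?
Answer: 11119/927 ≈ 11.995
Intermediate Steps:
A = -5562 (A = -50071 + 44509 = -5562)
H/A = -66714/(-5562) = -66714*(-1/5562) = 11119/927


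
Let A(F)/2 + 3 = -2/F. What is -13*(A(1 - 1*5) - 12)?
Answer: 221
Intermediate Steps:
A(F) = -6 - 4/F (A(F) = -6 + 2*(-2/F) = -6 - 4/F)
-13*(A(1 - 1*5) - 12) = -13*((-6 - 4/(1 - 1*5)) - 12) = -13*((-6 - 4/(1 - 5)) - 12) = -13*((-6 - 4/(-4)) - 12) = -13*((-6 - 4*(-1/4)) - 12) = -13*((-6 + 1) - 12) = -13*(-5 - 12) = -13*(-17) = 221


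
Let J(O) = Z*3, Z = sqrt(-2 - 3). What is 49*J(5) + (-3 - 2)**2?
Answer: 25 + 147*I*sqrt(5) ≈ 25.0 + 328.7*I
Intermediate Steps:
Z = I*sqrt(5) (Z = sqrt(-5) = I*sqrt(5) ≈ 2.2361*I)
J(O) = 3*I*sqrt(5) (J(O) = (I*sqrt(5))*3 = 3*I*sqrt(5))
49*J(5) + (-3 - 2)**2 = 49*(3*I*sqrt(5)) + (-3 - 2)**2 = 147*I*sqrt(5) + (-5)**2 = 147*I*sqrt(5) + 25 = 25 + 147*I*sqrt(5)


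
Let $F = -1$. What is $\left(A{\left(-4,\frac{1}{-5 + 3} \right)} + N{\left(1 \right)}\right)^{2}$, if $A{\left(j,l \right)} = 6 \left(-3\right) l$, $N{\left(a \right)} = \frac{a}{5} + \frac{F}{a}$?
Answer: $\frac{1681}{25} \approx 67.24$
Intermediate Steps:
$N{\left(a \right)} = - \frac{1}{a} + \frac{a}{5}$ ($N{\left(a \right)} = \frac{a}{5} - \frac{1}{a} = - \frac{1}{a} + \frac{a}{5}$)
$A{\left(j,l \right)} = - 18 l$
$\left(A{\left(-4,\frac{1}{-5 + 3} \right)} + N{\left(1 \right)}\right)^{2} = \left(- \frac{18}{-5 + 3} + \left(- 1^{-1} + \frac{1}{5} \cdot 1\right)\right)^{2} = \left(- \frac{18}{-2} + \left(\left(-1\right) 1 + \frac{1}{5}\right)\right)^{2} = \left(\left(-18\right) \left(- \frac{1}{2}\right) + \left(-1 + \frac{1}{5}\right)\right)^{2} = \left(9 - \frac{4}{5}\right)^{2} = \left(\frac{41}{5}\right)^{2} = \frac{1681}{25}$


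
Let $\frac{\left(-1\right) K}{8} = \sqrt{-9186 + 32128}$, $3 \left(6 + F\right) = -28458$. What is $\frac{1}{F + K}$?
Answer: $- \frac{2373}{22157444} + \frac{\sqrt{22942}}{11078722} \approx -9.3425 \cdot 10^{-5}$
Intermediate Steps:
$F = -9492$ ($F = -6 + \frac{1}{3} \left(-28458\right) = -6 - 9486 = -9492$)
$K = - 8 \sqrt{22942}$ ($K = - 8 \sqrt{-9186 + 32128} = - 8 \sqrt{22942} \approx -1211.7$)
$\frac{1}{F + K} = \frac{1}{-9492 - 8 \sqrt{22942}}$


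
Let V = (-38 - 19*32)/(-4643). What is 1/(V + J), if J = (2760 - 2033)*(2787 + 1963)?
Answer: 4643/16033440396 ≈ 2.8958e-7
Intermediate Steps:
J = 3453250 (J = 727*4750 = 3453250)
V = 646/4643 (V = (-38 - 608)*(-1/4643) = -646*(-1/4643) = 646/4643 ≈ 0.13913)
1/(V + J) = 1/(646/4643 + 3453250) = 1/(16033440396/4643) = 4643/16033440396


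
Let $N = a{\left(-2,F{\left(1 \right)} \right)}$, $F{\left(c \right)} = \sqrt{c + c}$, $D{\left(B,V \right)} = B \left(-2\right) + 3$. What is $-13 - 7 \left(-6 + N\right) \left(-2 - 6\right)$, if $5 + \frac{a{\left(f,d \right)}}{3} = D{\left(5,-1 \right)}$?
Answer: $-2365$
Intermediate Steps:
$D{\left(B,V \right)} = 3 - 2 B$ ($D{\left(B,V \right)} = - 2 B + 3 = 3 - 2 B$)
$F{\left(c \right)} = \sqrt{2} \sqrt{c}$ ($F{\left(c \right)} = \sqrt{2 c} = \sqrt{2} \sqrt{c}$)
$a{\left(f,d \right)} = -36$ ($a{\left(f,d \right)} = -15 + 3 \left(3 - 10\right) = -15 + 3 \left(-7\right) = -15 - 21 = -36$)
$N = -36$
$-13 - 7 \left(-6 + N\right) \left(-2 - 6\right) = -13 - 7 \left(-6 - 36\right) \left(-2 - 6\right) = -13 - 7 \left(\left(-42\right) \left(-8\right)\right) = -13 - 2352 = -2365$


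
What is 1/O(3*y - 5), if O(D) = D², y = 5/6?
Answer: 4/25 ≈ 0.16000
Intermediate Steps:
y = ⅚ (y = 5*(⅙) = ⅚ ≈ 0.83333)
1/O(3*y - 5) = 1/((3*(⅚) - 5)²) = 1/((5/2 - 5)²) = 1/((-5/2)²) = 1/(25/4) = 4/25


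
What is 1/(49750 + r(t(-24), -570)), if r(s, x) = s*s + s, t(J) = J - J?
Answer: 1/49750 ≈ 2.0101e-5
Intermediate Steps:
t(J) = 0
r(s, x) = s + s² (r(s, x) = s² + s = s + s²)
1/(49750 + r(t(-24), -570)) = 1/(49750 + 0*(1 + 0)) = 1/(49750 + 0*1) = 1/(49750 + 0) = 1/49750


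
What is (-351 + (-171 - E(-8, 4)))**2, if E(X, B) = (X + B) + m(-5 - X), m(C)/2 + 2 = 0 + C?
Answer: 270400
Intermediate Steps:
m(C) = -4 + 2*C (m(C) = -4 + 2*(0 + C) = -4 + 2*C)
E(X, B) = -14 + B - X (E(X, B) = (X + B) + (-4 + 2*(-5 - X)) = (B + X) + (-4 + (-10 - 2*X)) = (B + X) + (-14 - 2*X) = -14 + B - X)
(-351 + (-171 - E(-8, 4)))**2 = (-351 + (-171 - (-14 + 4 - 1*(-8))))**2 = (-351 + (-171 - (-14 + 4 + 8)))**2 = (-351 + (-171 - 1*(-2)))**2 = (-351 + (-171 + 2))**2 = (-351 - 169)**2 = (-520)**2 = 270400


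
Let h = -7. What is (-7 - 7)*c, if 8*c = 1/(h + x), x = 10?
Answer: -7/12 ≈ -0.58333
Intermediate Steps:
c = 1/24 (c = 1/(8*(-7 + 10)) = (⅛)/3 = (⅛)*(⅓) = 1/24 ≈ 0.041667)
(-7 - 7)*c = (-7 - 7)*(1/24) = -14*1/24 = -7/12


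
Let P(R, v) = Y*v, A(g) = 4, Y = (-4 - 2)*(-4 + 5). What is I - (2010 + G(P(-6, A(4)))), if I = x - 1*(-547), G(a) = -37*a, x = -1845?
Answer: -4196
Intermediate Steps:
Y = -6 (Y = -6*1 = -6)
P(R, v) = -6*v
I = -1298 (I = -1845 - 1*(-547) = -1845 + 547 = -1298)
I - (2010 + G(P(-6, A(4)))) = -1298 - (2010 - (-222)*4) = -1298 - (2010 - 37*(-24)) = -1298 - (2010 + 888) = -1298 - 1*2898 = -1298 - 2898 = -4196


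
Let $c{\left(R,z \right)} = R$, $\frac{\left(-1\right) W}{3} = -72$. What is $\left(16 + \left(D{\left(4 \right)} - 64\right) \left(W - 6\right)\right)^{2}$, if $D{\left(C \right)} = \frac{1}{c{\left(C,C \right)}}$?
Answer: $\frac{715188049}{4} \approx 1.788 \cdot 10^{8}$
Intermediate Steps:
$W = 216$ ($W = \left(-3\right) \left(-72\right) = 216$)
$D{\left(C \right)} = \frac{1}{C}$
$\left(16 + \left(D{\left(4 \right)} - 64\right) \left(W - 6\right)\right)^{2} = \left(16 + \left(\frac{1}{4} - 64\right) \left(216 - 6\right)\right)^{2} = \left(16 + \left(\frac{1}{4} - 64\right) 210\right)^{2} = \left(16 - \frac{26775}{2}\right)^{2} = \left(- \frac{26743}{2}\right)^{2} = \frac{715188049}{4}$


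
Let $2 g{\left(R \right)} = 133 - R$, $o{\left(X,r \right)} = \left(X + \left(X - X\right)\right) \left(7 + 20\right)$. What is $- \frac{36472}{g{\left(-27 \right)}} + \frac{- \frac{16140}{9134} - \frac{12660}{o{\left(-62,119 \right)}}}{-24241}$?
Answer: $- \frac{140817155195167}{308877125130} \approx -455.9$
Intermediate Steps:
$o{\left(X,r \right)} = 27 X$ ($o{\left(X,r \right)} = \left(X + 0\right) 27 = X 27 = 27 X$)
$g{\left(R \right)} = \frac{133}{2} - \frac{R}{2}$ ($g{\left(R \right)} = \frac{133 - R}{2} = \frac{133}{2} - \frac{R}{2}$)
$- \frac{36472}{g{\left(-27 \right)}} + \frac{- \frac{16140}{9134} - \frac{12660}{o{\left(-62,119 \right)}}}{-24241} = - \frac{36472}{\frac{133}{2} - - \frac{27}{2}} + \frac{- \frac{16140}{9134} - \frac{12660}{27 \left(-62\right)}}{-24241} = - \frac{36472}{\frac{133}{2} + \frac{27}{2}} + \left(\left(-16140\right) \frac{1}{9134} - \frac{12660}{-1674}\right) \left(- \frac{1}{24241}\right) = - \frac{36472}{80} + \left(- \frac{8070}{4567} - - \frac{2110}{279}\right) \left(- \frac{1}{24241}\right) = \left(-36472\right) \frac{1}{80} + \left(- \frac{8070}{4567} + \frac{2110}{279}\right) \left(- \frac{1}{24241}\right) = - \frac{4559}{10} + \frac{7384840}{1274193} \left(- \frac{1}{24241}\right) = - \frac{4559}{10} - \frac{7384840}{30887712513} = - \frac{140817155195167}{308877125130}$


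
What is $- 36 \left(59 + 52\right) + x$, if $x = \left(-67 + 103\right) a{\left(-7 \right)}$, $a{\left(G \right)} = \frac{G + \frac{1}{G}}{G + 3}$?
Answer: $- \frac{27522}{7} \approx -3931.7$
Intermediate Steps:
$a{\left(G \right)} = \frac{G + \frac{1}{G}}{3 + G}$
$x = \frac{450}{7}$ ($x = \left(-67 + 103\right) \frac{1 + \left(-7\right)^{2}}{\left(-7\right) \left(3 - 7\right)} = 36 \left(- \frac{1 + 49}{7 \left(-4\right)}\right) = 36 \left(\left(- \frac{1}{7}\right) \left(- \frac{1}{4}\right) 50\right) = 36 \cdot \frac{25}{14} = \frac{450}{7} \approx 64.286$)
$- 36 \left(59 + 52\right) + x = - 36 \left(59 + 52\right) + \frac{450}{7} = \left(-36\right) 111 + \frac{450}{7} = -3996 + \frac{450}{7} = - \frac{27522}{7}$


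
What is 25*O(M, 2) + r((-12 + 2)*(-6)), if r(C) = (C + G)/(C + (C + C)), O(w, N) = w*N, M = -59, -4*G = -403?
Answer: -2123357/720 ≈ -2949.1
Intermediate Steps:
G = 403/4 (G = -¼*(-403) = 403/4 ≈ 100.75)
O(w, N) = N*w
r(C) = (403/4 + C)/(3*C) (r(C) = (C + 403/4)/(C + (C + C)) = (403/4 + C)/(C + 2*C) = (403/4 + C)/((3*C)) = (403/4 + C)*(1/(3*C)) = (403/4 + C)/(3*C))
25*O(M, 2) + r((-12 + 2)*(-6)) = 25*(2*(-59)) + (403 + 4*((-12 + 2)*(-6)))/(12*(((-12 + 2)*(-6)))) = 25*(-118) + (403 + 4*(-10*(-6)))/(12*((-10*(-6)))) = -2950 + (1/12)*(403 + 4*60)/60 = -2950 + (1/12)*(1/60)*(403 + 240) = -2950 + (1/12)*(1/60)*643 = -2950 + 643/720 = -2123357/720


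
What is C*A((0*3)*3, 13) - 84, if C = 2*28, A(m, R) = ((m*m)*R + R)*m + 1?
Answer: -28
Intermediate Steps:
A(m, R) = 1 + m*(R + R*m²) (A(m, R) = (m²*R + R)*m + 1 = (R*m² + R)*m + 1 = (R + R*m²)*m + 1 = m*(R + R*m²) + 1 = 1 + m*(R + R*m²))
C = 56
C*A((0*3)*3, 13) - 84 = 56*(1 + 13*((0*3)*3) + 13*((0*3)*3)³) - 84 = 56*(1 + 13*(0*3) + 13*(0*3)³) - 84 = 56*(1 + 13*0 + 13*0³) - 84 = 56*(1 + 0 + 13*0) - 84 = 56*(1 + 0 + 0) - 84 = 56*1 - 84 = 56 - 84 = -28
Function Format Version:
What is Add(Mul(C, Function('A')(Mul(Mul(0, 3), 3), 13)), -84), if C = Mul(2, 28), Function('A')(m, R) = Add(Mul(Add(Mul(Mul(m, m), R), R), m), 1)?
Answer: -28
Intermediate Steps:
Function('A')(m, R) = Add(1, Mul(m, Add(R, Mul(R, Pow(m, 2))))) (Function('A')(m, R) = Add(Mul(Add(Mul(Pow(m, 2), R), R), m), 1) = Add(Mul(Add(Mul(R, Pow(m, 2)), R), m), 1) = Add(Mul(Add(R, Mul(R, Pow(m, 2))), m), 1) = Add(Mul(m, Add(R, Mul(R, Pow(m, 2)))), 1) = Add(1, Mul(m, Add(R, Mul(R, Pow(m, 2))))))
C = 56
Add(Mul(C, Function('A')(Mul(Mul(0, 3), 3), 13)), -84) = Add(Mul(56, Add(1, Mul(13, Mul(Mul(0, 3), 3)), Mul(13, Pow(Mul(Mul(0, 3), 3), 3)))), -84) = Add(Mul(56, Add(1, Mul(13, Mul(0, 3)), Mul(13, Pow(Mul(0, 3), 3)))), -84) = Add(Mul(56, Add(1, Mul(13, 0), Mul(13, Pow(0, 3)))), -84) = Add(Mul(56, Add(1, 0, Mul(13, 0))), -84) = Add(Mul(56, Add(1, 0, 0)), -84) = Add(Mul(56, 1), -84) = Add(56, -84) = -28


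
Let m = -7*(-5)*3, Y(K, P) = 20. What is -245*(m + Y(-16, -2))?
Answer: -30625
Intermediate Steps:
m = 105 (m = 35*3 = 105)
-245*(m + Y(-16, -2)) = -245*(105 + 20) = -245*125 = -30625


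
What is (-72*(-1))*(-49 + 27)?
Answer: -1584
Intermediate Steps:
(-72*(-1))*(-49 + 27) = 72*(-22) = -1584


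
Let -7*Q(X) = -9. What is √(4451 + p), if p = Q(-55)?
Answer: √218162/7 ≈ 66.725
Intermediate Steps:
Q(X) = 9/7 (Q(X) = -⅐*(-9) = 9/7)
p = 9/7 ≈ 1.2857
√(4451 + p) = √(4451 + 9/7) = √(31166/7) = √218162/7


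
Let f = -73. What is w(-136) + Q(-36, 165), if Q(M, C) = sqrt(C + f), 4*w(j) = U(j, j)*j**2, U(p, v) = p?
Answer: -628864 + 2*sqrt(23) ≈ -6.2885e+5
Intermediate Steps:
w(j) = j**3/4 (w(j) = (j*j**2)/4 = j**3/4)
Q(M, C) = sqrt(-73 + C) (Q(M, C) = sqrt(C - 73) = sqrt(-73 + C))
w(-136) + Q(-36, 165) = (1/4)*(-136)**3 + sqrt(-73 + 165) = (1/4)*(-2515456) + sqrt(92) = -628864 + 2*sqrt(23)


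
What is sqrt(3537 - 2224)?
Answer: sqrt(1313) ≈ 36.235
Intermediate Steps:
sqrt(3537 - 2224) = sqrt(1313)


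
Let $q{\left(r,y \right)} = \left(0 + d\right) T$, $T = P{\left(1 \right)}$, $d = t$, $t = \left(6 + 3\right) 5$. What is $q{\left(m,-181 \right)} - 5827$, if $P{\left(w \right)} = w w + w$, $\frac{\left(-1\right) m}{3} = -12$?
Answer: $-5737$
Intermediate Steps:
$m = 36$ ($m = \left(-3\right) \left(-12\right) = 36$)
$t = 45$ ($t = 9 \cdot 5 = 45$)
$d = 45$
$P{\left(w \right)} = w + w^{2}$ ($P{\left(w \right)} = w^{2} + w = w + w^{2}$)
$T = 2$ ($T = 1 \left(1 + 1\right) = 1 \cdot 2 = 2$)
$q{\left(r,y \right)} = 90$ ($q{\left(r,y \right)} = \left(0 + 45\right) 2 = 45 \cdot 2 = 90$)
$q{\left(m,-181 \right)} - 5827 = 90 - 5827 = -5737$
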